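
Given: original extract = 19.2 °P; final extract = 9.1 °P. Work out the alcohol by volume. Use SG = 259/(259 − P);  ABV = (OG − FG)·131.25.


OG = 259/(259 − 19.2) = 1.0801
FG = 259/(259 − 9.1) = 1.0364
ABV = (1.0801 − 1.0364)·131.25

5.7293 % ABV


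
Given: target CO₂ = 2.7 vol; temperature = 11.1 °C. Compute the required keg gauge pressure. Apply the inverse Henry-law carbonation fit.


psi = vols/(0.01821 + 0.09011·e^(−0.04·T)) − 14.695
psi = 2.7/(0.01821 + 0.09011·e^(−0.04·11.1)) − 14.695

20.8255 psi


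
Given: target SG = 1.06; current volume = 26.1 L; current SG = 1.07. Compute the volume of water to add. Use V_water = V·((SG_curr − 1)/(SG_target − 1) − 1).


V_water = 26.1·((1.07 − 1)/(1.06 − 1) − 1)

4.3500 L


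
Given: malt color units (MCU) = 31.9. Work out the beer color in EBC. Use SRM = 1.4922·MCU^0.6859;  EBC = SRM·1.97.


SRM = 1.4922·31.9^0.6859 = 16.0427
EBC = 16.0427·1.97

31.6041 EBC


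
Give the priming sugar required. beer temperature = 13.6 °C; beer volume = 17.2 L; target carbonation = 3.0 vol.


residual = 14.695·(0.01821 + 0.09011·e^(−0.04·T));  sugar = (target − residual)·4.0·V
residual = 14.695·(0.01821 + 0.09011·e^(−0.04·13.6)) = 1.0362
sugar = (3.0 − 1.0362)·4.0·17.2

135.1114 g


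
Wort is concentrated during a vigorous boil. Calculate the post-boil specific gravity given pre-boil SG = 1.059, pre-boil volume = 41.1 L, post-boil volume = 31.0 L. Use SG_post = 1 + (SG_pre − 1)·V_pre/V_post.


pts_pre = (1.059 − 1)·1000 = 59.0000
pts_post = 59.0000·41.1/31.0 = 78.2226
SG_post = 1 + 78.2226/1000

1.0782


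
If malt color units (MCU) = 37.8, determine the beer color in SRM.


SRM = 1.4922 · MCU^0.6859
SRM = 1.4922 · 37.8^0.6859

18.0231 SRM


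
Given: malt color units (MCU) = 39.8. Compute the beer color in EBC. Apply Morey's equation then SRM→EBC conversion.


SRM = 1.4922·MCU^0.6859;  EBC = SRM·1.97
SRM = 1.4922·39.8^0.6859 = 18.6718
EBC = 18.6718·1.97

36.7835 EBC


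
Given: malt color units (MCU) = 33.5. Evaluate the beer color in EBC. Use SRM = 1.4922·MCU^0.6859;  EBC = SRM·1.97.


SRM = 1.4922·33.5^0.6859 = 16.5903
EBC = 16.5903·1.97

32.6830 EBC


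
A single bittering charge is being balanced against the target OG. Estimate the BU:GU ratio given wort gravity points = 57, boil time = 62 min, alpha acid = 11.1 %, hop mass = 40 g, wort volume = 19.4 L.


U = 1.65·0.000125^(GP/1000)·(1−e^(−0.04t))/4.15;  IBU = (α/100)·m·U·1000/V;  BU:GU = IBU/GP
U = 1.65·0.000125^(57/1000)·(1−e^(−0.04·62))/4.15 = 0.2183
IBU = (11.1/100)·40·0.2183·1000/19.4 = 49.9526
BU:GU = 49.9526/57

0.8764


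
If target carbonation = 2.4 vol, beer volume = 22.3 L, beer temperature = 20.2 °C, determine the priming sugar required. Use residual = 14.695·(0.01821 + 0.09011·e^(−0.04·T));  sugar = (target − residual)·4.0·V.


residual = 14.695·(0.01821 + 0.09011·e^(−0.04·20.2)) = 0.8578
sugar = (2.4 − 0.8578)·4.0·22.3

137.5605 g


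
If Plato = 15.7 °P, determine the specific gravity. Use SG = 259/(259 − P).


SG = 259/(259 − 15.7)

1.0645


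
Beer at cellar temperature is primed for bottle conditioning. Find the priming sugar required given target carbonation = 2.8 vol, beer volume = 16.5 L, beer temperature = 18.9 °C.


residual = 14.695·(0.01821 + 0.09011·e^(−0.04·T));  sugar = (target − residual)·4.0·V
residual = 14.695·(0.01821 + 0.09011·e^(−0.04·18.9)) = 0.8893
sugar = (2.8 − 0.8893)·4.0·16.5

126.1032 g


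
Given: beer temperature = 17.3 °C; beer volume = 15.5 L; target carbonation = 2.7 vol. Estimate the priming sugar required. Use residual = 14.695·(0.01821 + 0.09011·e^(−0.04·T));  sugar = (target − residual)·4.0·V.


residual = 14.695·(0.01821 + 0.09011·e^(−0.04·17.3)) = 0.9304
sugar = (2.7 − 0.9304)·4.0·15.5

109.7128 g


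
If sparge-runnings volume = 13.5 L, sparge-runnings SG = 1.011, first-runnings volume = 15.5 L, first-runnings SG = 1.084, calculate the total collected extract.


total = Σ (SG_i − 1)·1000·V_i
first = (1.084 − 1)·1000·15.5 = 1302.0000
sparge = (1.011 − 1)·1000·13.5 = 148.5000
total = 1302.0000 + 148.5000

1450.5000 gravity·L


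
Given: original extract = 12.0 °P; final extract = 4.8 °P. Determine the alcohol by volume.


SG = 259/(259 − P);  ABV = (OG − FG)·131.25
OG = 259/(259 − 12.0) = 1.0486
FG = 259/(259 − 4.8) = 1.0189
ABV = (1.0486 − 1.0189)·131.25

3.8982 % ABV


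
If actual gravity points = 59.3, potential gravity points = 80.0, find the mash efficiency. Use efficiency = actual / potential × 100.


efficiency = 59.3 / 80.0 × 100

74.1250 %


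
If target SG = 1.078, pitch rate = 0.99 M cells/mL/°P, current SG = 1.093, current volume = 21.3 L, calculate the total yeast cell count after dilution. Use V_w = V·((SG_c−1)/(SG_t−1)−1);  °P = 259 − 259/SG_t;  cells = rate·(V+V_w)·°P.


V_w = 21.3·((1.093−1)/(1.078−1)−1) = 4.0962
V_final = 21.3 + 4.0962 = 25.3962
°P = 259 − 259/1.078 = 18.7403
cells = 0.99·25.3962·18.7403

471.1712 billion cells


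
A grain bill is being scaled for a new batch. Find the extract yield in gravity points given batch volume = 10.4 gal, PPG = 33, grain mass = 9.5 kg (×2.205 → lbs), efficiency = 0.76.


points = lbs × PPG × eff / vol
lbs = 9.5 × 2.205 = 20.9475
points = 20.9475 × 33 × 0.76 / 10.4

50.5157 points


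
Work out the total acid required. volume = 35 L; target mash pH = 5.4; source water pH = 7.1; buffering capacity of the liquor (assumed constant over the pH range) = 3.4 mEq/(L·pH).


acid = buffering capacity · (pH_source − pH_target) · V
acid = 3.4 · (7.1 − 5.4) · 35

202.3000 mEq


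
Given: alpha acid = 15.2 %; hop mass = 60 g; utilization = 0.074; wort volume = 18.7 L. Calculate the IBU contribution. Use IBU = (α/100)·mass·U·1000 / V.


IBU = (15.2/100)·60·0.074·1000 / 18.7

36.0898 IBU


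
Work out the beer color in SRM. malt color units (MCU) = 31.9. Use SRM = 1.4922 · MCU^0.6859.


SRM = 1.4922 · 31.9^0.6859

16.0427 SRM


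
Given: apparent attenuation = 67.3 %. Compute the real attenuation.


RA = AA · 0.8192
RA = 67.3 · 0.8192

55.1322 %


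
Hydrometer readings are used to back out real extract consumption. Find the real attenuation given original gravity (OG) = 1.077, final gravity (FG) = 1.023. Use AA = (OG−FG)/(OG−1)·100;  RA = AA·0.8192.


AA = (1.077 − 1.023)/(1.077 − 1)·100 = 70.1299
RA = 70.1299·0.8192

57.4504 %


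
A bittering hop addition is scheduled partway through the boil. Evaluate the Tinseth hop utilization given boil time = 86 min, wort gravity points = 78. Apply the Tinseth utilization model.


U = 1.65·0.000125^(GP/1000) · (1 − e^(−0.04·t))/4.15
bigness = 1.65·0.000125^(78/1000) = 0.8185
boil_factor = (1 − e^(−0.04·86))/4.15 = 0.2332
U = 0.8185 · 0.2332

0.1909


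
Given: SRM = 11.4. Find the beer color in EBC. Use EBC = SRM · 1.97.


EBC = 11.4 · 1.97

22.4580 EBC


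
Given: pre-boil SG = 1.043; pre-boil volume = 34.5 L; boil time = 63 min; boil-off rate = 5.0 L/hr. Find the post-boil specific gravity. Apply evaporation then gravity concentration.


V_post = V_pre − rate·(t/60);  SG_post = 1 + (SG_pre−1)·V_pre/V_post
V_post = 34.5 − 5.0·(63/60) = 29.2500
SG_post = 1 + (1.043 − 1)·34.5/29.2500

1.0507


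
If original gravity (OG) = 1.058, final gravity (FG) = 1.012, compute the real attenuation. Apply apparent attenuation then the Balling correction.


AA = (OG−FG)/(OG−1)·100;  RA = AA·0.8192
AA = (1.058 − 1.012)/(1.058 − 1)·100 = 79.3103
RA = 79.3103·0.8192

64.9710 %


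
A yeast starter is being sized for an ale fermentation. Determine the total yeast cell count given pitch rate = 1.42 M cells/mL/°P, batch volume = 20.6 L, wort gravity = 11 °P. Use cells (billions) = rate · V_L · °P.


cells = 1.42 · 20.6 · 11

321.7720 billion cells


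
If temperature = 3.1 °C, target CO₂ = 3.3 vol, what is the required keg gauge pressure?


psi = vols/(0.01821 + 0.09011·e^(−0.04·T)) − 14.695
psi = 3.3/(0.01821 + 0.09011·e^(−0.04·3.1)) − 14.695

19.0434 psi


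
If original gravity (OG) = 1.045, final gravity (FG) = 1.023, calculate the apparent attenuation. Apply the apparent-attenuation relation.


AA = (OG − FG)/(OG − 1) · 100
AA = (1.045 − 1.023)/(1.045 − 1) · 100

48.8889 %


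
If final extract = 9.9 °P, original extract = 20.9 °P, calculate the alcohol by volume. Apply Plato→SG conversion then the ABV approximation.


SG = 259/(259 − P);  ABV = (OG − FG)·131.25
OG = 259/(259 − 20.9) = 1.0878
FG = 259/(259 − 9.9) = 1.0397
ABV = (1.0878 − 1.0397)·131.25

6.3046 % ABV


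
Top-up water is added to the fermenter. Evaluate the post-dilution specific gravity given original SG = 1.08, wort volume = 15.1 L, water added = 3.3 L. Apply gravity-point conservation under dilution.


SG_new = 1 + (SG_old − 1)·V_old/(V_old + V_water)
pts = (1.08 − 1)·1000·15.1/(15.1 + 3.3) = 65.6522
SG_new = 1 + 65.6522/1000

1.0657


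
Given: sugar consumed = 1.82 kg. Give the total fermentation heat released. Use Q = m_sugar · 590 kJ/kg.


Q = 1.82 · 590

1073.8000 kJ


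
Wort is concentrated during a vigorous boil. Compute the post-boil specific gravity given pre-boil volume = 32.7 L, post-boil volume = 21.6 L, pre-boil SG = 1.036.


SG_post = 1 + (SG_pre − 1)·V_pre/V_post
pts_pre = (1.036 − 1)·1000 = 36.0000
pts_post = 36.0000·32.7/21.6 = 54.5000
SG_post = 1 + 54.5000/1000

1.0545


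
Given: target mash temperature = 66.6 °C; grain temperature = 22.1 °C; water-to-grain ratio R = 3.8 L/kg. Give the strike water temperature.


T_strike = (0.41/R)·(T_mash − T_grain) + T_mash
T_strike = (0.41/3.8)·(66.6 − 22.1) + 66.6

71.4013 °C


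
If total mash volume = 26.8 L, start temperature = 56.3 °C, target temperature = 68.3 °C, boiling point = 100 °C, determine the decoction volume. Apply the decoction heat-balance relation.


V_dec = V_total·(T_target − T_start)/(T_boil − T_start)
V_dec = 26.8·(68.3 − 56.3)/(100 − 56.3)

7.3593 L


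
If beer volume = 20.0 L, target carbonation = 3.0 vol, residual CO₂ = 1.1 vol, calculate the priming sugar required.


sugar = (target − residual)·4.0·V
sugar = (3.0 − 1.1)·4.0·20.0

152.0000 g


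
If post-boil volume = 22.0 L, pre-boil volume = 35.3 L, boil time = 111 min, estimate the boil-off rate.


rate = (V_pre − V_post) / (t_min/60)
rate = (35.3 − 22.0) / (111/60)

7.1892 L/hr


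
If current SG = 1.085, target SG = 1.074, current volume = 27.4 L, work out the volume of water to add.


V_water = V·((SG_curr − 1)/(SG_target − 1) − 1)
V_water = 27.4·((1.085 − 1)/(1.074 − 1) − 1)

4.0730 L


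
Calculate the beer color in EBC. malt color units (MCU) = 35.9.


SRM = 1.4922·MCU^0.6859;  EBC = SRM·1.97
SRM = 1.4922·35.9^0.6859 = 17.3967
EBC = 17.3967·1.97

34.2715 EBC


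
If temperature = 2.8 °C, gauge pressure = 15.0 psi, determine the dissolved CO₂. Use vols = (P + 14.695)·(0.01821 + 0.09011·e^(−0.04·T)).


vols = (15.0 + 14.695)·(0.01821 + 0.09011·e^(−0.04·2.8))

2.9330 volumes


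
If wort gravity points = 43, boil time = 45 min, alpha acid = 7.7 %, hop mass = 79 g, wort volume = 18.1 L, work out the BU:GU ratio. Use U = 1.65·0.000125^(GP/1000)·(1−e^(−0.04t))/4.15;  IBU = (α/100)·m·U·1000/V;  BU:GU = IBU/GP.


U = 1.65·0.000125^(43/1000)·(1−e^(−0.04·45))/4.15 = 0.2255
IBU = (7.7/100)·79·0.2255·1000/18.1 = 75.7832
BU:GU = 75.7832/43

1.7624


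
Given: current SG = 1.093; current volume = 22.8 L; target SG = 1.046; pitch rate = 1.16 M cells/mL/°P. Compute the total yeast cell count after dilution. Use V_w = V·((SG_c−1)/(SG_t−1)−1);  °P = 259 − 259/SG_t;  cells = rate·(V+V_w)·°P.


V_w = 22.8·((1.093−1)/(1.046−1)−1) = 23.2957
V_final = 22.8 + 23.2957 = 46.0957
°P = 259 − 259/1.046 = 11.3901
cells = 1.16·46.0957·11.3901

609.0373 billion cells


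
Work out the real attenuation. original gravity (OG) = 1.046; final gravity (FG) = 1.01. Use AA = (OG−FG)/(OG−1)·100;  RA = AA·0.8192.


AA = (1.046 − 1.01)/(1.046 − 1)·100 = 78.2609
RA = 78.2609·0.8192

64.1113 %


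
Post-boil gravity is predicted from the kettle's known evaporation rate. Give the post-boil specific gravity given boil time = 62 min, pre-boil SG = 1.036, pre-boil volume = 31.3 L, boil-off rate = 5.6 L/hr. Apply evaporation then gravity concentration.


V_post = V_pre − rate·(t/60);  SG_post = 1 + (SG_pre−1)·V_pre/V_post
V_post = 31.3 − 5.6·(62/60) = 25.5133
SG_post = 1 + (1.036 − 1)·31.3/25.5133

1.0442


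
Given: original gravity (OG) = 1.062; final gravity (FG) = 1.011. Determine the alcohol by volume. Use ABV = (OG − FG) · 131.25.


ABV = (1.062 − 1.011) · 131.25

6.6938 % ABV


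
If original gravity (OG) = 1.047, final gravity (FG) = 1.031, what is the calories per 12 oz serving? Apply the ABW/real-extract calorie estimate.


ABW = (OG−FG)·131.25·0.79/FG;  °P = 259 − 259/SG (for OG→OE and FG→AE);  RE = 0.1808·OE + 0.8192·AE;  Cal = (6.9·ABW + 4·(RE−0.1))·FG·3.55
ABW = (1.047 − 1.031)·131.25·0.79/1.031 = 1.6091
OE = 259 − 259/1.047 = 11.6266 °P
AE = 259 − 259/1.031 = 7.7876 °P
RE = 0.1808·11.6266 + 0.8192·7.7876 = 8.4817 °P
Cal = (6.9·1.6091 + 4·(8.4817−0.1))·1.031·3.55

163.3465 kcal


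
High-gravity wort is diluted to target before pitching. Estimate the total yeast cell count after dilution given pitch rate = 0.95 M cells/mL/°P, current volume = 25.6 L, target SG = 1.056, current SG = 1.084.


V_w = V·((SG_c−1)/(SG_t−1)−1);  °P = 259 − 259/SG_t;  cells = rate·(V+V_w)·°P
V_w = 25.6·((1.084−1)/(1.056−1)−1) = 12.8000
V_final = 25.6 + 12.8000 = 38.4000
°P = 259 − 259/1.056 = 13.7348
cells = 0.95·38.4000·13.7348

501.0473 billion cells


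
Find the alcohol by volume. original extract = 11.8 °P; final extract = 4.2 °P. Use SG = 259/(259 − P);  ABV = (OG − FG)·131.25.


OG = 259/(259 − 11.8) = 1.0477
FG = 259/(259 − 4.2) = 1.0165
ABV = (1.0477 − 1.0165)·131.25

4.1017 % ABV


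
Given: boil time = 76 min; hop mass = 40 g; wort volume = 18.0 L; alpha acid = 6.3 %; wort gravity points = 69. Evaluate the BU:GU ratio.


U = 1.65·0.000125^(GP/1000)·(1−e^(−0.04t))/4.15;  IBU = (α/100)·m·U·1000/V;  BU:GU = IBU/GP
U = 1.65·0.000125^(69/1000)·(1−e^(−0.04·76))/4.15 = 0.2036
IBU = (6.3/100)·40·0.2036·1000/18.0 = 28.5077
BU:GU = 28.5077/69

0.4132


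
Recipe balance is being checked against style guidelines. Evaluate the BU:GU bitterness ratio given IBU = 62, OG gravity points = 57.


BU:GU = IBU / OG_points
BU:GU = 62 / 57

1.0877


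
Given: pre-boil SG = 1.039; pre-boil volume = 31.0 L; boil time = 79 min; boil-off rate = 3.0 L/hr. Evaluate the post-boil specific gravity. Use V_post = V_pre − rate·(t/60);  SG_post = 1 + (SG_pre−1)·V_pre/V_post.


V_post = 31.0 − 3.0·(79/60) = 27.0500
SG_post = 1 + (1.039 − 1)·31.0/27.0500

1.0447


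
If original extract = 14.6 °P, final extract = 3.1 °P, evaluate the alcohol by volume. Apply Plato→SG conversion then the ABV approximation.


SG = 259/(259 − P);  ABV = (OG − FG)·131.25
OG = 259/(259 − 14.6) = 1.0597
FG = 259/(259 − 3.1) = 1.0121
ABV = (1.0597 − 1.0121)·131.25

6.2507 % ABV


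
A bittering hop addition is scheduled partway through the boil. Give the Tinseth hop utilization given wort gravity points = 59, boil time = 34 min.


U = 1.65·0.000125^(GP/1000) · (1 − e^(−0.04·t))/4.15
bigness = 1.65·0.000125^(59/1000) = 0.9710
boil_factor = (1 − e^(−0.04·34))/4.15 = 0.1791
U = 0.9710 · 0.1791

0.1739


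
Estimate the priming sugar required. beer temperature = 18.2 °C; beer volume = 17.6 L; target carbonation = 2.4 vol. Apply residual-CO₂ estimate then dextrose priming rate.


residual = 14.695·(0.01821 + 0.09011·e^(−0.04·T));  sugar = (target − residual)·4.0·V
residual = 14.695·(0.01821 + 0.09011·e^(−0.04·18.2)) = 0.9070
sugar = (2.4 − 0.9070)·4.0·17.6

105.1071 g


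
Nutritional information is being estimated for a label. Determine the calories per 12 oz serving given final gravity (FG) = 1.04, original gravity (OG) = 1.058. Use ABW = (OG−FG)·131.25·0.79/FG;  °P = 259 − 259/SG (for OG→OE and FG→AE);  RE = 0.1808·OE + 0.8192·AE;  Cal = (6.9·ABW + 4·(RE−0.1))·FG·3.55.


ABW = (1.058 − 1.04)·131.25·0.79/1.04 = 1.7946
OE = 259 − 259/1.058 = 14.1985 °P
AE = 259 − 259/1.04 = 9.9615 °P
RE = 0.1808·14.1985 + 0.8192·9.9615 = 10.7276 °P
Cal = (6.9·1.7946 + 4·(10.7276−0.1))·1.04·3.55

202.6649 kcal


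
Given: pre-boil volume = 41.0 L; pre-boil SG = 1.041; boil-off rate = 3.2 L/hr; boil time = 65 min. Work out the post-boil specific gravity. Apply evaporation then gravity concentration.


V_post = V_pre − rate·(t/60);  SG_post = 1 + (SG_pre−1)·V_pre/V_post
V_post = 41.0 − 3.2·(65/60) = 37.5333
SG_post = 1 + (1.041 − 1)·41.0/37.5333

1.0448


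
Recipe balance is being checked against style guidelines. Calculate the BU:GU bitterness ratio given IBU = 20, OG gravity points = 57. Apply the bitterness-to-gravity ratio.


BU:GU = IBU / OG_points
BU:GU = 20 / 57

0.3509


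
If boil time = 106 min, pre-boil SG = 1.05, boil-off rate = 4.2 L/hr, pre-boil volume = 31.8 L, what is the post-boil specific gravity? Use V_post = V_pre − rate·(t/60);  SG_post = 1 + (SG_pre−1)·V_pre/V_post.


V_post = 31.8 − 4.2·(106/60) = 24.3800
SG_post = 1 + (1.05 − 1)·31.8/24.3800

1.0652


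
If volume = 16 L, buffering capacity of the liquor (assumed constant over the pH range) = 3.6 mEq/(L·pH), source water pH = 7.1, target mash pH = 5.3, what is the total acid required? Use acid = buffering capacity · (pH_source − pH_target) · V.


acid = 3.6 · (7.1 − 5.3) · 16

103.6800 mEq


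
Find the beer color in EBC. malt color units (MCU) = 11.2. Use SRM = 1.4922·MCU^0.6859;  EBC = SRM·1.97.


SRM = 1.4922·11.2^0.6859 = 7.8250
EBC = 7.8250·1.97

15.4153 EBC


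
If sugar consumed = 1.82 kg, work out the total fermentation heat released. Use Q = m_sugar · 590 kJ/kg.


Q = 1.82 · 590

1073.8000 kJ


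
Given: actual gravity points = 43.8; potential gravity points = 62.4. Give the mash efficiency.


efficiency = actual / potential × 100
efficiency = 43.8 / 62.4 × 100

70.1923 %


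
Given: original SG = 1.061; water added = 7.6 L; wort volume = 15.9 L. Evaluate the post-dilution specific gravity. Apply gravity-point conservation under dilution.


SG_new = 1 + (SG_old − 1)·V_old/(V_old + V_water)
pts = (1.061 − 1)·1000·15.9/(15.9 + 7.6) = 41.2723
SG_new = 1 + 41.2723/1000

1.0413


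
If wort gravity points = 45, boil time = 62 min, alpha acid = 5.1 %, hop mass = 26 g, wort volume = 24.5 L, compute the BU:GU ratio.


U = 1.65·0.000125^(GP/1000)·(1−e^(−0.04t))/4.15;  IBU = (α/100)·m·U·1000/V;  BU:GU = IBU/GP
U = 1.65·0.000125^(45/1000)·(1−e^(−0.04·62))/4.15 = 0.2431
IBU = (5.1/100)·26·0.2431·1000/24.5 = 13.1580
BU:GU = 13.1580/45

0.2924


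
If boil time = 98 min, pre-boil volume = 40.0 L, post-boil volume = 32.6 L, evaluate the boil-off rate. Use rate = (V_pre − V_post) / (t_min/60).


rate = (40.0 − 32.6) / (98/60)

4.5306 L/hr


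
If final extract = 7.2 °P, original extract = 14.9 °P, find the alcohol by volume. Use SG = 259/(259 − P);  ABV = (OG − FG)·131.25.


OG = 259/(259 − 14.9) = 1.0610
FG = 259/(259 − 7.2) = 1.0286
ABV = (1.0610 − 1.0286)·131.25

4.2586 % ABV


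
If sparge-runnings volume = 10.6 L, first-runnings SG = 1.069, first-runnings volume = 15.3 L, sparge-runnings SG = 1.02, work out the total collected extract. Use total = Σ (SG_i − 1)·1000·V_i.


first = (1.069 − 1)·1000·15.3 = 1055.7000
sparge = (1.02 − 1)·1000·10.6 = 212.0000
total = 1055.7000 + 212.0000

1267.7000 gravity·L


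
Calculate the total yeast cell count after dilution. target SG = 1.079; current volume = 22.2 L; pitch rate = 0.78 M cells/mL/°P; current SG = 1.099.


V_w = V·((SG_c−1)/(SG_t−1)−1);  °P = 259 − 259/SG_t;  cells = rate·(V+V_w)·°P
V_w = 22.2·((1.099−1)/(1.079−1)−1) = 5.6203
V_final = 22.2 + 5.6203 = 27.8203
°P = 259 − 259/1.079 = 18.9629
cells = 0.78·27.8203·18.9629

411.4917 billion cells


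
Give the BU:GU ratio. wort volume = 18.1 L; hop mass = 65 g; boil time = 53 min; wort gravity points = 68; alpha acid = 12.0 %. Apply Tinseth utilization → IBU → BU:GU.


U = 1.65·0.000125^(GP/1000)·(1−e^(−0.04t))/4.15;  IBU = (α/100)·m·U·1000/V;  BU:GU = IBU/GP
U = 1.65·0.000125^(68/1000)·(1−e^(−0.04·53))/4.15 = 0.1899
IBU = (12.0/100)·65·0.1899·1000/18.1 = 81.8293
BU:GU = 81.8293/68

1.2034


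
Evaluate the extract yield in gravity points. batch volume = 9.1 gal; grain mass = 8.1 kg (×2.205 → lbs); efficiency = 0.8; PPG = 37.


points = lbs × PPG × eff / vol
lbs = 8.1 × 2.205 = 17.8605
points = 17.8605 × 37 × 0.8 / 9.1

58.0957 points


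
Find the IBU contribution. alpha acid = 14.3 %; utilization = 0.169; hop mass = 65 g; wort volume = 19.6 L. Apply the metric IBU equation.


IBU = (α/100)·mass·U·1000 / V
IBU = (14.3/100)·65·0.169·1000 / 19.6

80.1457 IBU


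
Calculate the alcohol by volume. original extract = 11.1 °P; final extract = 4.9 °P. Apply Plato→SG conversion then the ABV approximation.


SG = 259/(259 − P);  ABV = (OG − FG)·131.25
OG = 259/(259 − 11.1) = 1.0448
FG = 259/(259 − 4.9) = 1.0193
ABV = (1.0448 − 1.0193)·131.25

3.3459 % ABV


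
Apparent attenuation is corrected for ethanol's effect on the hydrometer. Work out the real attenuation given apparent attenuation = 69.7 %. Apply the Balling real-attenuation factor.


RA = AA · 0.8192
RA = 69.7 · 0.8192

57.0982 %


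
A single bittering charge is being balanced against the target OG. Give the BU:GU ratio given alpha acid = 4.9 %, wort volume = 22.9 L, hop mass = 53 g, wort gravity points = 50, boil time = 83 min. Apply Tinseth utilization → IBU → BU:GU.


U = 1.65·0.000125^(GP/1000)·(1−e^(−0.04t))/4.15;  IBU = (α/100)·m·U·1000/V;  BU:GU = IBU/GP
U = 1.65·0.000125^(50/1000)·(1−e^(−0.04·83))/4.15 = 0.2445
IBU = (4.9/100)·53·0.2445·1000/22.9 = 27.7285
BU:GU = 27.7285/50

0.5546


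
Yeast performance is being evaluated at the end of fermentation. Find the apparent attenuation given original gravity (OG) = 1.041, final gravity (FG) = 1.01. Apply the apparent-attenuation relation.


AA = (OG − FG)/(OG − 1) · 100
AA = (1.041 − 1.01)/(1.041 − 1) · 100

75.6098 %


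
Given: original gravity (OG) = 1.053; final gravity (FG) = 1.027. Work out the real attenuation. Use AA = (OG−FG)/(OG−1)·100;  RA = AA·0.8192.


AA = (1.053 − 1.027)/(1.053 − 1)·100 = 49.0566
RA = 49.0566·0.8192

40.1872 %


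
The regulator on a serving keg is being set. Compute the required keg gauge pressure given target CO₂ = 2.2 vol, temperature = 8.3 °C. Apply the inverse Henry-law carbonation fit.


psi = vols/(0.01821 + 0.09011·e^(−0.04·T)) − 14.695
psi = 2.2/(0.01821 + 0.09011·e^(−0.04·8.3)) − 14.695

11.8549 psi


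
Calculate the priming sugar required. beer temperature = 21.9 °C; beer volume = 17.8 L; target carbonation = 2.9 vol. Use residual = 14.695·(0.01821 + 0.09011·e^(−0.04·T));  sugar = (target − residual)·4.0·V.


residual = 14.695·(0.01821 + 0.09011·e^(−0.04·21.9)) = 0.8190
sugar = (2.9 − 0.8190)·4.0·17.8

148.1644 g


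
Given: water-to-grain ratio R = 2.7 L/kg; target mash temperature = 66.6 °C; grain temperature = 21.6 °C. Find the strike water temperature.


T_strike = (0.41/R)·(T_mash − T_grain) + T_mash
T_strike = (0.41/2.7)·(66.6 − 21.6) + 66.6

73.4333 °C


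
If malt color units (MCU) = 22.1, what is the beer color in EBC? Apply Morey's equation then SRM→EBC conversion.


SRM = 1.4922·MCU^0.6859;  EBC = SRM·1.97
SRM = 1.4922·22.1^0.6859 = 12.4723
EBC = 12.4723·1.97

24.5704 EBC


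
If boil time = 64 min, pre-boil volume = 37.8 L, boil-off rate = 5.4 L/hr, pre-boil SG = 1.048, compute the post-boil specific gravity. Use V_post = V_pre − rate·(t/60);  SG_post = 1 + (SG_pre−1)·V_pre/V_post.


V_post = 37.8 − 5.4·(64/60) = 32.0400
SG_post = 1 + (1.048 − 1)·37.8/32.0400

1.0566


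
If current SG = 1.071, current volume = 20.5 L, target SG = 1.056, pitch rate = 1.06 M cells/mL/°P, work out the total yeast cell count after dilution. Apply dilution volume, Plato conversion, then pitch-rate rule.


V_w = V·((SG_c−1)/(SG_t−1)−1);  °P = 259 − 259/SG_t;  cells = rate·(V+V_w)·°P
V_w = 20.5·((1.071−1)/(1.056−1)−1) = 5.4911
V_final = 20.5 + 5.4911 = 25.9911
°P = 259 − 259/1.056 = 13.7348
cells = 1.06·25.9911·13.7348

378.4024 billion cells


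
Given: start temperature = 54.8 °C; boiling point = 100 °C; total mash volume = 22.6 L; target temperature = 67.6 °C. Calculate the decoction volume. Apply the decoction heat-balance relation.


V_dec = V_total·(T_target − T_start)/(T_boil − T_start)
V_dec = 22.6·(67.6 − 54.8)/(100 − 54.8)

6.4000 L


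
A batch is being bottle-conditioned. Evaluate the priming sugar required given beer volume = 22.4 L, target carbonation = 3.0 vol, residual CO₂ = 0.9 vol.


sugar = (target − residual)·4.0·V
sugar = (3.0 − 0.9)·4.0·22.4

188.1600 g


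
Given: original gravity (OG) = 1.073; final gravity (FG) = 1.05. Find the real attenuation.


AA = (OG−FG)/(OG−1)·100;  RA = AA·0.8192
AA = (1.073 − 1.05)/(1.073 − 1)·100 = 31.5068
RA = 31.5068·0.8192

25.8104 %


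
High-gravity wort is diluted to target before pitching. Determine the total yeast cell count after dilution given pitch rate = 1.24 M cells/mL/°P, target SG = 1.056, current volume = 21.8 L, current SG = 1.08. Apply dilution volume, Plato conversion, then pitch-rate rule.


V_w = V·((SG_c−1)/(SG_t−1)−1);  °P = 259 − 259/SG_t;  cells = rate·(V+V_w)·°P
V_w = 21.8·((1.08−1)/(1.056−1)−1) = 9.3429
V_final = 21.8 + 9.3429 = 31.1429
°P = 259 − 259/1.056 = 13.7348
cells = 1.24·31.1429·13.7348

530.4006 billion cells


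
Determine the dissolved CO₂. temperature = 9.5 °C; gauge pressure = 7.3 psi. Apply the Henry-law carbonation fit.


vols = (P + 14.695)·(0.01821 + 0.09011·e^(−0.04·T))
vols = (7.3 + 14.695)·(0.01821 + 0.09011·e^(−0.04·9.5))

1.7559 volumes


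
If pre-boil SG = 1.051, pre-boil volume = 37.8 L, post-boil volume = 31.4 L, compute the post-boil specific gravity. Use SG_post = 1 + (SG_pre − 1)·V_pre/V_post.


pts_pre = (1.051 − 1)·1000 = 51.0000
pts_post = 51.0000·37.8/31.4 = 61.3949
SG_post = 1 + 61.3949/1000

1.0614


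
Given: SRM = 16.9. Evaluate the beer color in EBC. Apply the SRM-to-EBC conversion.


EBC = SRM · 1.97
EBC = 16.9 · 1.97

33.2930 EBC


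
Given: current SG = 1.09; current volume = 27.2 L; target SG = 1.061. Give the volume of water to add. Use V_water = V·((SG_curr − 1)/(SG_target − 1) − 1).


V_water = 27.2·((1.09 − 1)/(1.061 − 1) − 1)

12.9311 L


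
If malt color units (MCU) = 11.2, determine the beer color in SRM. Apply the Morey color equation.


SRM = 1.4922 · MCU^0.6859
SRM = 1.4922 · 11.2^0.6859

7.8250 SRM


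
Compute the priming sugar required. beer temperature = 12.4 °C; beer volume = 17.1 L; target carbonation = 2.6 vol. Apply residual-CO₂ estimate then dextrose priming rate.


residual = 14.695·(0.01821 + 0.09011·e^(−0.04·T));  sugar = (target − residual)·4.0·V
residual = 14.695·(0.01821 + 0.09011·e^(−0.04·12.4)) = 1.0740
sugar = (2.6 − 1.0740)·4.0·17.1

104.3810 g


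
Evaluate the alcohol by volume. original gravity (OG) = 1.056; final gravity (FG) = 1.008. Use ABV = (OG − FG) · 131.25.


ABV = (1.056 − 1.008) · 131.25

6.3000 % ABV


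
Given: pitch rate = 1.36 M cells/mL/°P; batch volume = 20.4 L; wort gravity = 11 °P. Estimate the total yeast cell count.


cells (billions) = rate · V_L · °P
cells = 1.36 · 20.4 · 11

305.1840 billion cells


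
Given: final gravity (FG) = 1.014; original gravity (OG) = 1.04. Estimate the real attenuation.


AA = (OG−FG)/(OG−1)·100;  RA = AA·0.8192
AA = (1.04 − 1.014)/(1.04 − 1)·100 = 65.0000
RA = 65.0000·0.8192

53.2480 %


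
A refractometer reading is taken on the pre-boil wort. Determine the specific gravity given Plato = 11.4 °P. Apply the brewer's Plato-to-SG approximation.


SG = 259/(259 − P)
SG = 259/(259 − 11.4)

1.0460


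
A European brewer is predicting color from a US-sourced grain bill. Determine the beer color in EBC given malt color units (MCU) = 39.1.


SRM = 1.4922·MCU^0.6859;  EBC = SRM·1.97
SRM = 1.4922·39.1^0.6859 = 18.4460
EBC = 18.4460·1.97

36.3385 EBC


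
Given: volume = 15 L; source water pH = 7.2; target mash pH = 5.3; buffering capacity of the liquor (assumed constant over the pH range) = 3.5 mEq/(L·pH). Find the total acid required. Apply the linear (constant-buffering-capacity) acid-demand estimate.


acid = buffering capacity · (pH_source − pH_target) · V
acid = 3.5 · (7.2 − 5.3) · 15

99.7500 mEq


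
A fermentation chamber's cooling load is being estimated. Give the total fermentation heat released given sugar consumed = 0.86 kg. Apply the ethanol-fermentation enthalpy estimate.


Q = m_sugar · 590 kJ/kg
Q = 0.86 · 590

507.4000 kJ


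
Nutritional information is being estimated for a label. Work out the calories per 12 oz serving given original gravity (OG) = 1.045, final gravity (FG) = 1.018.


ABW = (OG−FG)·131.25·0.79/FG;  °P = 259 − 259/SG (for OG→OE and FG→AE);  RE = 0.1808·OE + 0.8192·AE;  Cal = (6.9·ABW + 4·(RE−0.1))·FG·3.55
ABW = (1.045 − 1.018)·131.25·0.79/1.018 = 2.7501
OE = 259 − 259/1.045 = 11.1531 °P
AE = 259 − 259/1.018 = 4.5796 °P
RE = 0.1808·11.1531 + 0.8192·4.5796 = 5.7681 °P
Cal = (6.9·2.7501 + 4·(5.7681−0.1))·1.018·3.55

150.5106 kcal


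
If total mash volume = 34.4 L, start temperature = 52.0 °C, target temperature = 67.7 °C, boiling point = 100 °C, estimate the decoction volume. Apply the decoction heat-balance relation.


V_dec = V_total·(T_target − T_start)/(T_boil − T_start)
V_dec = 34.4·(67.7 − 52.0)/(100 − 52.0)

11.2517 L


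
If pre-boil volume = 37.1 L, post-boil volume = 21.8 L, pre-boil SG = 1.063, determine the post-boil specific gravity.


SG_post = 1 + (SG_pre − 1)·V_pre/V_post
pts_pre = (1.063 − 1)·1000 = 63.0000
pts_post = 63.0000·37.1/21.8 = 107.2156
SG_post = 1 + 107.2156/1000

1.1072


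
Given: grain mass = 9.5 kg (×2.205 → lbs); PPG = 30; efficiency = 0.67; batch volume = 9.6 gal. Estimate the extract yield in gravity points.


points = lbs × PPG × eff / vol
lbs = 9.5 × 2.205 = 20.9475
points = 20.9475 × 30 × 0.67 / 9.6

43.8588 points


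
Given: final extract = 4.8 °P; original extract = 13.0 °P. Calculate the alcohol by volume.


SG = 259/(259 − P);  ABV = (OG − FG)·131.25
OG = 259/(259 − 13.0) = 1.0528
FG = 259/(259 − 4.8) = 1.0189
ABV = (1.0528 − 1.0189)·131.25

4.4576 % ABV


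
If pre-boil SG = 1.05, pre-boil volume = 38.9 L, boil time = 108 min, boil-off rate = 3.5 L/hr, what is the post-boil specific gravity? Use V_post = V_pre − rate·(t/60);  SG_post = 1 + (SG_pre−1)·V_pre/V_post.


V_post = 38.9 − 3.5·(108/60) = 32.6000
SG_post = 1 + (1.05 − 1)·38.9/32.6000

1.0597


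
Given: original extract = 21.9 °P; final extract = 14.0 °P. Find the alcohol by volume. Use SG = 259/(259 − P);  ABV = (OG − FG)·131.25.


OG = 259/(259 − 21.9) = 1.0924
FG = 259/(259 − 14.0) = 1.0571
ABV = (1.0924 − 1.0571)·131.25

4.6230 % ABV


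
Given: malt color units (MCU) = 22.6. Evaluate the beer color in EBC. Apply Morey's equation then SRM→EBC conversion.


SRM = 1.4922·MCU^0.6859;  EBC = SRM·1.97
SRM = 1.4922·22.6^0.6859 = 12.6651
EBC = 12.6651·1.97

24.9503 EBC


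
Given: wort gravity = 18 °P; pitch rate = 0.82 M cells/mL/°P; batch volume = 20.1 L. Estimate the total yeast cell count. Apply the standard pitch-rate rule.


cells (billions) = rate · V_L · °P
cells = 0.82 · 20.1 · 18

296.6760 billion cells


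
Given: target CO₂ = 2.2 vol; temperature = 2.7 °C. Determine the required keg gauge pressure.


psi = vols/(0.01821 + 0.09011·e^(−0.04·T)) − 14.695
psi = 2.2/(0.01821 + 0.09011·e^(−0.04·2.7)) − 14.695

7.5059 psi


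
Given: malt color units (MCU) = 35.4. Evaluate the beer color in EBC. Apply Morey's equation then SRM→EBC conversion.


SRM = 1.4922·MCU^0.6859;  EBC = SRM·1.97
SRM = 1.4922·35.4^0.6859 = 17.2301
EBC = 17.2301·1.97

33.9433 EBC


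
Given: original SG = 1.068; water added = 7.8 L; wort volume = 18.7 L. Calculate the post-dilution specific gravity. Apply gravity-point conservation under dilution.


SG_new = 1 + (SG_old − 1)·V_old/(V_old + V_water)
pts = (1.068 − 1)·1000·18.7/(18.7 + 7.8) = 47.9849
SG_new = 1 + 47.9849/1000

1.0480


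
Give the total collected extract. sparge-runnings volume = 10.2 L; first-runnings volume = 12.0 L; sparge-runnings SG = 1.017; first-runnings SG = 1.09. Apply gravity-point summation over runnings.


total = Σ (SG_i − 1)·1000·V_i
first = (1.09 − 1)·1000·12.0 = 1080.0000
sparge = (1.017 − 1)·1000·10.2 = 173.4000
total = 1080.0000 + 173.4000

1253.4000 gravity·L


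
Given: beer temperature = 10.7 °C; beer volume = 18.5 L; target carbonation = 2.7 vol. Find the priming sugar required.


residual = 14.695·(0.01821 + 0.09011·e^(−0.04·T));  sugar = (target − residual)·4.0·V
residual = 14.695·(0.01821 + 0.09011·e^(−0.04·10.7)) = 1.1307
sugar = (2.7 − 1.1307)·4.0·18.5

116.1280 g


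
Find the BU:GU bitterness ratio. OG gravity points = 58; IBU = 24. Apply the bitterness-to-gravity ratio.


BU:GU = IBU / OG_points
BU:GU = 24 / 58

0.4138


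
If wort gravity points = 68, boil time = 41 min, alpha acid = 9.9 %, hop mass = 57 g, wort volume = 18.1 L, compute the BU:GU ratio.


U = 1.65·0.000125^(GP/1000)·(1−e^(−0.04t))/4.15;  IBU = (α/100)·m·U·1000/V;  BU:GU = IBU/GP
U = 1.65·0.000125^(68/1000)·(1−e^(−0.04·41))/4.15 = 0.1739
IBU = (9.9/100)·57·0.1739·1000/18.1 = 54.2254
BU:GU = 54.2254/68

0.7974


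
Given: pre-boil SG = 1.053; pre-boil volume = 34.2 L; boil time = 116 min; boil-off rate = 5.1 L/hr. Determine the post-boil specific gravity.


V_post = V_pre − rate·(t/60);  SG_post = 1 + (SG_pre−1)·V_pre/V_post
V_post = 34.2 − 5.1·(116/60) = 24.3400
SG_post = 1 + (1.053 − 1)·34.2/24.3400

1.0745


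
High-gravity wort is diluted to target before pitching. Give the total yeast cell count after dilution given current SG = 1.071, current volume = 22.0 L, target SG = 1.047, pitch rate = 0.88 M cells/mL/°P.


V_w = V·((SG_c−1)/(SG_t−1)−1);  °P = 259 − 259/SG_t;  cells = rate·(V+V_w)·°P
V_w = 22.0·((1.071−1)/(1.047−1)−1) = 11.2340
V_final = 22.0 + 11.2340 = 33.2340
°P = 259 − 259/1.047 = 11.6266
cells = 0.88·33.2340·11.6266

340.0296 billion cells


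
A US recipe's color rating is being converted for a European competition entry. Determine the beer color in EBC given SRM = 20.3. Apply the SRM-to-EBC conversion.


EBC = SRM · 1.97
EBC = 20.3 · 1.97

39.9910 EBC


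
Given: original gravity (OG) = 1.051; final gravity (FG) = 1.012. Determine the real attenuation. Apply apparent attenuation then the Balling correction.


AA = (OG−FG)/(OG−1)·100;  RA = AA·0.8192
AA = (1.051 − 1.012)/(1.051 − 1)·100 = 76.4706
RA = 76.4706·0.8192

62.6447 %


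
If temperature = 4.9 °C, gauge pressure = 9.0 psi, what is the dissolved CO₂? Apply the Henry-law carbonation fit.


vols = (P + 14.695)·(0.01821 + 0.09011·e^(−0.04·T))
vols = (9.0 + 14.695)·(0.01821 + 0.09011·e^(−0.04·4.9))

2.1866 volumes


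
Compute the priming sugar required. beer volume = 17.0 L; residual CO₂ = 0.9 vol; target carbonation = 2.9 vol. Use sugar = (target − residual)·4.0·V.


sugar = (2.9 − 0.9)·4.0·17.0

136.0000 g


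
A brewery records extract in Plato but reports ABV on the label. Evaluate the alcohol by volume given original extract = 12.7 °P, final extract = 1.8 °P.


SG = 259/(259 − P);  ABV = (OG − FG)·131.25
OG = 259/(259 − 12.7) = 1.0516
FG = 259/(259 − 1.8) = 1.0070
ABV = (1.0516 − 1.0070)·131.25

5.8491 % ABV


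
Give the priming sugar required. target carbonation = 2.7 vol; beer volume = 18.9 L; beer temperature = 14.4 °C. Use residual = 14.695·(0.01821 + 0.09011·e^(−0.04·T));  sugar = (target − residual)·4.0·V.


residual = 14.695·(0.01821 + 0.09011·e^(−0.04·14.4)) = 1.0120
sugar = (2.7 − 1.0120)·4.0·18.9

127.6154 g


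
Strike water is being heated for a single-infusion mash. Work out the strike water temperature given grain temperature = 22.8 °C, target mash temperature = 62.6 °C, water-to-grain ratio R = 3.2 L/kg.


T_strike = (0.41/R)·(T_mash − T_grain) + T_mash
T_strike = (0.41/3.2)·(62.6 − 22.8) + 62.6

67.6994 °C


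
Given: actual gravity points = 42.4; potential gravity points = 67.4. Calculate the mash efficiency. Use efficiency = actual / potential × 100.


efficiency = 42.4 / 67.4 × 100

62.9080 %


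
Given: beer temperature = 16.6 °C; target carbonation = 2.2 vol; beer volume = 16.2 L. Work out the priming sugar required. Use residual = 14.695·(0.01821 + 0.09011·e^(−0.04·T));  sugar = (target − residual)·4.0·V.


residual = 14.695·(0.01821 + 0.09011·e^(−0.04·16.6)) = 0.9493
sugar = (2.2 − 0.9493)·4.0·16.2

81.0479 g


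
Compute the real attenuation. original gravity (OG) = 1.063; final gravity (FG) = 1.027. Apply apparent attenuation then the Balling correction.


AA = (OG−FG)/(OG−1)·100;  RA = AA·0.8192
AA = (1.063 − 1.027)/(1.063 − 1)·100 = 57.1429
RA = 57.1429·0.8192

46.8114 %


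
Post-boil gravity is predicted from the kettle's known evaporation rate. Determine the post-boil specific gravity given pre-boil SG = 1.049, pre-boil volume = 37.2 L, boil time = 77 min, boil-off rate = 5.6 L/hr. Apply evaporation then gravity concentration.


V_post = V_pre − rate·(t/60);  SG_post = 1 + (SG_pre−1)·V_pre/V_post
V_post = 37.2 − 5.6·(77/60) = 30.0133
SG_post = 1 + (1.049 − 1)·37.2/30.0133

1.0607


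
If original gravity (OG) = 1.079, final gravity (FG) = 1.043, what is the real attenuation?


AA = (OG−FG)/(OG−1)·100;  RA = AA·0.8192
AA = (1.079 − 1.043)/(1.079 − 1)·100 = 45.5696
RA = 45.5696·0.8192

37.3306 %


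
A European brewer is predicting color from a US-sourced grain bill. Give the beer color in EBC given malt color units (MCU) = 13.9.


SRM = 1.4922·MCU^0.6859;  EBC = SRM·1.97
SRM = 1.4922·13.9^0.6859 = 9.0745
EBC = 9.0745·1.97

17.8767 EBC


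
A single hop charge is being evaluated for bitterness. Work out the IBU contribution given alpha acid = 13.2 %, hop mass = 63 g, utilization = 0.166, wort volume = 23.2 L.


IBU = (α/100)·mass·U·1000 / V
IBU = (13.2/100)·63·0.166·1000 / 23.2

59.5024 IBU


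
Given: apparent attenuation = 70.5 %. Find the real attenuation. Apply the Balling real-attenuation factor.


RA = AA · 0.8192
RA = 70.5 · 0.8192

57.7536 %


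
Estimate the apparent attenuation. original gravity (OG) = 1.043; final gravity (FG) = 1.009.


AA = (OG − FG)/(OG − 1) · 100
AA = (1.043 − 1.009)/(1.043 − 1) · 100

79.0698 %
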